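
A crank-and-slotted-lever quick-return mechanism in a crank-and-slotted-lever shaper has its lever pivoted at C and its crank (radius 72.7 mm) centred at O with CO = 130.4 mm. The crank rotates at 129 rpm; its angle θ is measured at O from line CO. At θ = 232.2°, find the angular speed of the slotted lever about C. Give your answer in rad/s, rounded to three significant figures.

0.665

ω = 13.51 rad/s (from 129 rpm).
Crank pin A relative to C: A = (d + r cosθ, r sinθ); lever angle φ = atan2(r sinθ, d + r cosθ).
Differentiating tanφ: φ̇ = rω(d cosθ + r)/(d² + r² + 2dr cosθ).
d² + r² + 2dr cosθ = |CA|² = 0.0106686 m²;  d cosθ + r = -0.0072231 m.
|ω_lever| = |0.0727·13.51·-0.0072231| / 0.0106686 = 0.66492 rad/s.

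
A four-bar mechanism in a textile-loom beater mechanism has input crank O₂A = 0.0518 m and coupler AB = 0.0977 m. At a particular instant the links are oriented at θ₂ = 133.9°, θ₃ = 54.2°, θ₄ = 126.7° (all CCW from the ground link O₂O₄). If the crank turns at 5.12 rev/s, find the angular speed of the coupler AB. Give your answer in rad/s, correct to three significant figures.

ω₂ = 32.17 rad/s (from 5.12 rev/s).
Differentiating the loop-closure r₂e^{iθ₂}+r₃e^{iθ₃}=r₁+r₄e^{iθ₄} gives r₂ω₂e^{iθ₂}+r₃ω₃e^{iθ₃}=r₄ω₄e^{iθ₄}.
Eliminating the other unknown: ω₃ = r₂ω₂ sin(θ₄−θ₂) / [r₃ sin(θ₃−θ₄)].
Numerator sine = -0.12533; denominator sine = -0.95372.
Result = 0.0518·32.17·(-0.12533) / (0.0977·(-0.95372)) = +2.2415 rad/s; magnitude 2.2415 rad/s.

2.24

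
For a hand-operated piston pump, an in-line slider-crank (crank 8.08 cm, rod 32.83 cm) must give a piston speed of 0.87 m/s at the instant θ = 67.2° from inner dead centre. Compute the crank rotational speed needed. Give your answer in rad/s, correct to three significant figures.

For an in-line slider-crank, |v_piston| = rω|sinθ|·[1 + r cosθ/√(L² − r² sin²θ)].
With r = 0.0808 m, L = 0.3283 m, θ = 67.2°: the bracketed kinematic factor |dx/dθ| = 0.081781 m.
ω = v/|dx/dθ| = 0.87/0.081781 = 10.638 rad/s.

10.6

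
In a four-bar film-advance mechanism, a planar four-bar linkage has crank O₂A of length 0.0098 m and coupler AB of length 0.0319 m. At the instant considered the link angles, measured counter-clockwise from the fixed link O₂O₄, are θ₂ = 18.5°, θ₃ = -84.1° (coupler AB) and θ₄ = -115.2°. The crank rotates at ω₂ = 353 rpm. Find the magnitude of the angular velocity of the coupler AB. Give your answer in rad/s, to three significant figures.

ω₂ = 36.97 rad/s (from 353 rpm).
Differentiating the loop-closure r₂e^{iθ₂}+r₃e^{iθ₃}=r₁+r₄e^{iθ₄} gives r₂ω₂e^{iθ₂}+r₃ω₃e^{iθ₃}=r₄ω₄e^{iθ₄}.
Eliminating the other unknown: ω₃ = r₂ω₂ sin(θ₄−θ₂) / [r₃ sin(θ₃−θ₄)].
Numerator sine = -0.72297; denominator sine = +0.51653.
Result = 0.0098·36.97·(-0.72297) / (0.0319·(+0.51653)) = -15.895 rad/s; magnitude 15.895 rad/s.

15.9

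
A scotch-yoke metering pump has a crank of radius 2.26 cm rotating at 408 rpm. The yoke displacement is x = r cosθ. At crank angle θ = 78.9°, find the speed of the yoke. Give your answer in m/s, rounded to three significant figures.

0.948

ω = 42.73 rad/s (from 408 rpm).
x = r cosθ ⇒ ẋ = −rω sinθ.
|v| = rω|sinθ| = 0.0226·42.73·|sin 78.9°| = 0.94754 m/s.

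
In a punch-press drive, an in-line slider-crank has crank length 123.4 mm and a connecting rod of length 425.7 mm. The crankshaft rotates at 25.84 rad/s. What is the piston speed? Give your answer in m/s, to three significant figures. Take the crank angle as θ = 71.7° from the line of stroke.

3.31

ω = 25.84 rad/s
For an in-line slider-crank, x = r cosθ + √(L² − r² sin²θ), so v = −rω sinθ·[1 + r cosθ/√(L² − r² sin²θ)].
With r = 0.1234 m, L = 0.4257 m, θ = 71.7°: √(L² − r² sin²θ) = 0.40926 m.
v = −0.1234·25.84·0.94943·[1 + 0.1234·0.31399/0.40926] = -3.314 m/s.
|v| = 3.314 m/s.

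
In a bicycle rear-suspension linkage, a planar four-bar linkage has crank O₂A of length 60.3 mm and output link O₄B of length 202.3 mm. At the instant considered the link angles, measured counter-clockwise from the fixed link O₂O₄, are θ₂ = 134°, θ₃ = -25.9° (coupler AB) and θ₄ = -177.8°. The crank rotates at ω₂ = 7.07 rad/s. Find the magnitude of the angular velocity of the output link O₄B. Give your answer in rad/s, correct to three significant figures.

1.54

ω₂ = 7.07 rad/s
Differentiating the loop-closure r₂e^{iθ₂}+r₃e^{iθ₃}=r₁+r₄e^{iθ₄} gives r₂ω₂e^{iθ₂}+r₃ω₃e^{iθ₃}=r₄ω₄e^{iθ₄}.
Eliminating the other unknown: ω₄ = r₂ω₂ sin(θ₂−θ₃) / [r₄ sin(θ₄−θ₃)].
Numerator sine = +0.34366; denominator sine = -0.47101.
Result = 0.0603·7.07·(+0.34366) / (0.2023·(-0.47101)) = -1.5376 rad/s; magnitude 1.5376 rad/s.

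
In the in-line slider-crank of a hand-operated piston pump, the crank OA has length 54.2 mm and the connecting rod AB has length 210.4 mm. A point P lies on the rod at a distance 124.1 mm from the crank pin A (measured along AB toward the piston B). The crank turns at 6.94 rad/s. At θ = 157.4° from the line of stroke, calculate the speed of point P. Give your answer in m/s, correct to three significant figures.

0.189

ω = 6.94 rad/s.  Crank-pin speed |V_A| = rω = 0.37615 m/s, perpendicular to OA.
Rod angle: sinφ = −(r/L) sinθ ⇒ φ = -5.681°; ω_rod = −rω cosθ/√(L²−r²sin²θ) = +1.6586 rad/s.
V_P = V_A + ω_rod × AP, with AP = 0.1241 m along the rod.
Components: V_Px = −rω sinθ − a·ω_rod·sinφ = -0.12417 m/s;  V_Py = rω cosθ + a·ω_rod·cosφ = -0.14244 m/s.
|V_P| = √(V_Px² + V_Py²) = 0.18897 m/s.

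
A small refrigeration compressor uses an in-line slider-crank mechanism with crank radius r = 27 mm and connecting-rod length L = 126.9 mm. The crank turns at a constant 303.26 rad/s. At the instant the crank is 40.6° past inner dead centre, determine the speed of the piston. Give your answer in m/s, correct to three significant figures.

ω = 303.3 rad/s
For an in-line slider-crank, x = r cosθ + √(L² − r² sin²θ), so v = −rω sinθ·[1 + r cosθ/√(L² − r² sin²θ)].
With r = 0.027 m, L = 0.1269 m, θ = 40.6°: √(L² − r² sin²θ) = 0.12568 m.
v = −0.027·303.3·0.65077·[1 + 0.027·0.75927/0.12568] = -6.1977 m/s.
|v| = 6.1977 m/s.

6.20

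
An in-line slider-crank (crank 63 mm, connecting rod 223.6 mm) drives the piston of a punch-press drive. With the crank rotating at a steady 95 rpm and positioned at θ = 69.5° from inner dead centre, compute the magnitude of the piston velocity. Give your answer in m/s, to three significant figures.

0.647

ω = 2π·95/60 = 9.948 rad/s
For an in-line slider-crank, x = r cosθ + √(L² − r² sin²θ), so v = −rω sinθ·[1 + r cosθ/√(L² − r² sin²θ)].
With r = 0.063 m, L = 0.2236 m, θ = 69.5°: √(L² − r² sin²θ) = 0.21567 m.
v = −0.063·9.948·0.93667·[1 + 0.063·0.35021/0.21567] = -0.64711 m/s.
|v| = 0.64711 m/s.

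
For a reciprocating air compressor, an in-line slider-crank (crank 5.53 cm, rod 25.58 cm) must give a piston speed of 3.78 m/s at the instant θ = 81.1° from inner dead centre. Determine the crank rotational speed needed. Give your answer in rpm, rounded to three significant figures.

For an in-line slider-crank, |v_piston| = rω|sinθ|·[1 + r cosθ/√(L² − r² sin²θ)].
With r = 0.0553 m, L = 0.2558 m, θ = 81.1°: the bracketed kinematic factor |dx/dθ| = 0.056505 m.
ω = v/|dx/dθ| = 3.78/0.056505 = 66.897 rad/s.
N = 60ω/(2π) = 638.82 rpm.

639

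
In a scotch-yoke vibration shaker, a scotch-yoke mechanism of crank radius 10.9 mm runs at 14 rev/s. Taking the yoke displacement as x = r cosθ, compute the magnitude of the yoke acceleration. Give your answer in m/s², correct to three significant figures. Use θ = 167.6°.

82.4

ω = 87.96 rad/s (from 14 rev/s).
x = r cosθ ⇒ ẍ = −rω² cosθ (ω constant).
|a| = rω²|cosθ| = 0.0109·(87.96)²·|cos 167.6°| = 82.374 m/s².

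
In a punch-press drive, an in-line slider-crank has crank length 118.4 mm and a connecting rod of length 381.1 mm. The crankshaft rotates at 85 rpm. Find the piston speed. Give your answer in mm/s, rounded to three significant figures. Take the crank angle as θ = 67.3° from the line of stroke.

ω = 2π·85/60 = 8.901 rad/s
For an in-line slider-crank, x = r cosθ + √(L² − r² sin²θ), so v = −rω sinθ·[1 + r cosθ/√(L² − r² sin²θ)].
With r = 0.1184 m, L = 0.3811 m, θ = 67.3°: √(L² − r² sin²θ) = 0.36511 m.
v = −0.1184·8.901·0.92254·[1 + 0.1184·0.38591/0.36511] = -1.0939 m/s.
|v| = 1.0939 m/s = 1093.9 mm/s.

1090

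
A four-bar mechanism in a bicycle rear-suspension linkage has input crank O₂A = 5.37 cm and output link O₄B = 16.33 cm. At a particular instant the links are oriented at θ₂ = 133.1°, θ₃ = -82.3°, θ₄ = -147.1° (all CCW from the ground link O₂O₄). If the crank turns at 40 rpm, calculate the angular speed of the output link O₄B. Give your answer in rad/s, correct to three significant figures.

0.882

ω₂ = 4.189 rad/s (from 40 rpm).
Differentiating the loop-closure r₂e^{iθ₂}+r₃e^{iθ₃}=r₁+r₄e^{iθ₄} gives r₂ω₂e^{iθ₂}+r₃ω₃e^{iθ₃}=r₄ω₄e^{iθ₄}.
Eliminating the other unknown: ω₄ = r₂ω₂ sin(θ₂−θ₃) / [r₄ sin(θ₄−θ₃)].
Numerator sine = -0.57928; denominator sine = -0.90483.
Result = 0.0537·4.189·(-0.57928) / (0.1633·(-0.90483)) = +0.88186 rad/s; magnitude 0.88186 rad/s.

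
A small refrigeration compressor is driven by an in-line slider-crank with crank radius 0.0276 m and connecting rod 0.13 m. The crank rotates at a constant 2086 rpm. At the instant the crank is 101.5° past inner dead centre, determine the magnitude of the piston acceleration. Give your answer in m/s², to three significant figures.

525

ω = 2π·2086/60 = 218.4 rad/s
x(θ) = r cosθ + √(L² − r² sin²θ); with ω constant, a = ω²·d²x/dθ².
d²x/dθ² = −r cosθ − r²(cos2θ)/√u − r⁴ sin²2θ/(4u^{3/2}),  u = L² − r² sin²θ = 0.0161685 m².
Substituting r = 0.0276 m, L = 0.13 m, θ = 101.5°: d²x/dθ² = +0.011006 m.
a = ω²·d²x/dθ² = (218.4)²·(+0.011006) = +525.2 m/s²;  |a| = 525.2 m/s².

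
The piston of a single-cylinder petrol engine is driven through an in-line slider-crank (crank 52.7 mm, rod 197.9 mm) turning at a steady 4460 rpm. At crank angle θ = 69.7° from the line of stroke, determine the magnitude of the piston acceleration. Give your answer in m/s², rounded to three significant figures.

ω = 2π·4460/60 = 467.1 rad/s
x(θ) = r cosθ + √(L² − r² sin²θ); with ω constant, a = ω²·d²x/dθ².
d²x/dθ² = −r cosθ − r²(cos2θ)/√u − r⁴ sin²2θ/(4u^{3/2}),  u = L² − r² sin²θ = 0.0367214 m².
Substituting r = 0.0527 m, L = 0.1979 m, θ = 69.7°: d²x/dθ² = -0.0073954 m.
a = ω²·d²x/dθ² = (467.1)²·(-0.0073954) = -1613.2 m/s²;  |a| = 1613.2 m/s².

1610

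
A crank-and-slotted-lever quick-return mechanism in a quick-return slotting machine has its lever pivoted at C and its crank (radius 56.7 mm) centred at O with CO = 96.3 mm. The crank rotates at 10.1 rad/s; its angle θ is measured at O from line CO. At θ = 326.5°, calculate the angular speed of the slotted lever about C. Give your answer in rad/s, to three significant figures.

ω = 10.1 rad/s
Crank pin A relative to C: A = (d + r cosθ, r sinθ); lever angle φ = atan2(r sinθ, d + r cosθ).
Differentiating tanφ: φ̇ = rω(d cosθ + r)/(d² + r² + 2dr cosθ).
d² + r² + 2dr cosθ = |CA|² = 0.021595 m²;  d cosθ + r = +0.137 m.
|ω_lever| = |0.0567·10.1·+0.137| / 0.021595 = 3.6331 rad/s.

3.63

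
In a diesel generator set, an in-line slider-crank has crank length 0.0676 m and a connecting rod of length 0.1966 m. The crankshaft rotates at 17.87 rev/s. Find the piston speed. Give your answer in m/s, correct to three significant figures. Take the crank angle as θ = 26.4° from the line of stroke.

4.43

ω = 2π·17.9 = 112.3 rad/s
For an in-line slider-crank, x = r cosθ + √(L² − r² sin²θ), so v = −rω sinθ·[1 + r cosθ/√(L² − r² sin²θ)].
With r = 0.0676 m, L = 0.1966 m, θ = 26.4°: √(L² − r² sin²θ) = 0.19429 m.
v = −0.0676·112.3·0.44464·[1 + 0.0676·0.89571/0.19429] = -4.4266 m/s.
|v| = 4.4266 m/s.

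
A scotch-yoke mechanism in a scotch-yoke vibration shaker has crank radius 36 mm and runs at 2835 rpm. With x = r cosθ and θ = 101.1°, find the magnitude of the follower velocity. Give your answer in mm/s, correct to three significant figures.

ω = 296.9 rad/s (from 2835 rpm).
x = r cosθ ⇒ ẋ = −rω sinθ.
|v| = rω|sinθ| = 0.036·296.9·|sin 101.1°| = 10.488 m/s = 10488 mm/s.

10500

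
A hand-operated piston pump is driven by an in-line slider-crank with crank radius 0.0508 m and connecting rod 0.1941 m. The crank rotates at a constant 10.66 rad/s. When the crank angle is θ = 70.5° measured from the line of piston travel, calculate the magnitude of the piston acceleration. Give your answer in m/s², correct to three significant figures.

ω = 10.66 rad/s
x(θ) = r cosθ + √(L² − r² sin²θ); with ω constant, a = ω²·d²x/dθ².
d²x/dθ² = −r cosθ − r²(cos2θ)/√u − r⁴ sin²2θ/(4u^{3/2}),  u = L² − r² sin²θ = 0.0353817 m².
Substituting r = 0.0508 m, L = 0.1941 m, θ = 70.5°: d²x/dθ² = -0.0063944 m.
a = ω²·d²x/dθ² = (10.66)²·(-0.0063944) = -0.72663 m/s²;  |a| = 0.72663 m/s².

0.727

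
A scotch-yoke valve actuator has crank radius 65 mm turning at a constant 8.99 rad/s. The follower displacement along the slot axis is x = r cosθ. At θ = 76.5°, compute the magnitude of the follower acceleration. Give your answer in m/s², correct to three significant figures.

1.23

ω = 8.99 rad/s
x = r cosθ ⇒ ẍ = −rω² cosθ (ω constant).
|a| = rω²|cosθ| = 0.065·(8.99)²·|cos 76.5°| = 1.2264 m/s².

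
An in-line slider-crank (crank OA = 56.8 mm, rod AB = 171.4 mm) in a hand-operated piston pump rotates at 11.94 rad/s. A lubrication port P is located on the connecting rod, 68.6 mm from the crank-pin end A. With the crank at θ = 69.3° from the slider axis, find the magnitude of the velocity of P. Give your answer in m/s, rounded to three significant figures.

0.681

ω = 11.94 rad/s.  Crank-pin speed |V_A| = rω = 0.67819 m/s, perpendicular to OA.
Rod angle: sinφ = −(r/L) sinθ ⇒ φ = -18.059°; ω_rod = −rω cosθ/√(L²−r²sin²θ) = -1.4711 rad/s.
V_P = V_A + ω_rod × AP, with AP = 0.0686 m along the rod.
Components: V_Px = −rω sinθ − a·ω_rod·sinφ = -0.66569 m/s;  V_Py = rω cosθ + a·ω_rod·cosφ = +0.14378 m/s.
|V_P| = √(V_Px² + V_Py²) = 0.68104 m/s.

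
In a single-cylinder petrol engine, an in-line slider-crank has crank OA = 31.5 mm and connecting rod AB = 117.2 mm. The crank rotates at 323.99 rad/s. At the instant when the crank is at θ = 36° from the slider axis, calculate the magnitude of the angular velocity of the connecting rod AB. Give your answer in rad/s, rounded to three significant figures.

ω = 324 rad/s
The rod makes angle φ with the slider axis where L sinφ = r sinθ; differentiating, L cosφ·φ̇ = r ω cosθ.
L cosφ = √(L² − r² sin²θ) = 0.11573 m.
|ω_rod| = r ω |cosθ| / √(L² − r² sin²θ) = 0.0315·324·0.80902/0.11573 = 71.344 rad/s.

71.3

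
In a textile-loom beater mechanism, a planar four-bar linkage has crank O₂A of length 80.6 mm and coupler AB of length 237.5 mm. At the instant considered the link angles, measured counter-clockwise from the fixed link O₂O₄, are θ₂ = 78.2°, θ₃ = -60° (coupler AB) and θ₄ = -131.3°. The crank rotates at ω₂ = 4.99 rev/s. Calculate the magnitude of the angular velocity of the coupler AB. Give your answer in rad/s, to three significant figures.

ω₂ = 31.35 rad/s (from 4.99 rev/s).
Differentiating the loop-closure r₂e^{iθ₂}+r₃e^{iθ₃}=r₁+r₄e^{iθ₄} gives r₂ω₂e^{iθ₂}+r₃ω₃e^{iθ₃}=r₄ω₄e^{iθ₄}.
Eliminating the other unknown: ω₃ = r₂ω₂ sin(θ₄−θ₂) / [r₃ sin(θ₃−θ₄)].
Numerator sine = +0.49242; denominator sine = +0.94721.
Result = 0.0806·31.35·(+0.49242) / (0.2375·(+0.94721)) = +5.5315 rad/s; magnitude 5.5315 rad/s.

5.53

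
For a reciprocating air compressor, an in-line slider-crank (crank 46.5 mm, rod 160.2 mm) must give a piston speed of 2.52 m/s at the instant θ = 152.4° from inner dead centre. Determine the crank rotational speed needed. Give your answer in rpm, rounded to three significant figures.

For an in-line slider-crank, |v_piston| = rω|sinθ|·[1 + r cosθ/√(L² − r² sin²θ)].
With r = 0.0465 m, L = 0.1602 m, θ = 152.4°: the bracketed kinematic factor |dx/dθ| = 0.015951 m.
ω = v/|dx/dθ| = 2.52/0.015951 = 157.99 rad/s.
N = 60ω/(2π) = 1508.6 rpm.

1510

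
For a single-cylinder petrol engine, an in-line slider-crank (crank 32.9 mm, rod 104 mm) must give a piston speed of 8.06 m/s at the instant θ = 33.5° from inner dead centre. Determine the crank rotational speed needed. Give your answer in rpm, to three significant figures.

3340

For an in-line slider-crank, |v_piston| = rω|sinθ|·[1 + r cosθ/√(L² − r² sin²θ)].
With r = 0.0329 m, L = 0.104 m, θ = 33.5°: the bracketed kinematic factor |dx/dθ| = 0.023024 m.
ω = v/|dx/dθ| = 8.06/0.023024 = 350.07 rad/s.
N = 60ω/(2π) = 3343 rpm.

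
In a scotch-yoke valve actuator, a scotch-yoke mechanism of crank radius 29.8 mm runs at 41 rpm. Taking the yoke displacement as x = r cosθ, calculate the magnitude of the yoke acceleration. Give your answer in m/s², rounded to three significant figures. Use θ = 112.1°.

ω = 4.294 rad/s (from 41 rpm).
x = r cosθ ⇒ ẍ = −rω² cosθ (ω constant).
|a| = rω²|cosθ| = 0.0298·(4.294)²·|cos 112.1°| = 0.20668 m/s².

0.207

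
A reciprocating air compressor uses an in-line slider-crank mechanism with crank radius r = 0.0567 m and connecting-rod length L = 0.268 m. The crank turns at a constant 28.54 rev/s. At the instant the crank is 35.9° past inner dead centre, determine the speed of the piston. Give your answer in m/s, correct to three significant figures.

6.99

ω = 2π·28.5 = 179.3 rad/s
For an in-line slider-crank, x = r cosθ + √(L² − r² sin²θ), so v = −rω sinθ·[1 + r cosθ/√(L² − r² sin²θ)].
With r = 0.0567 m, L = 0.268 m, θ = 35.9°: √(L² − r² sin²θ) = 0.26593 m.
v = −0.0567·179.3·0.58637·[1 + 0.0567·0.81004/0.26593] = -6.9917 m/s.
|v| = 6.9917 m/s.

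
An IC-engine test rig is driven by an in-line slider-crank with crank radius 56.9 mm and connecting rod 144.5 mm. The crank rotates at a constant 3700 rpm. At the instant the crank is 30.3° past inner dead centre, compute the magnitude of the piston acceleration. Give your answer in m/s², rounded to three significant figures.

ω = 2π·3700/60 = 387.5 rad/s
x(θ) = r cosθ + √(L² − r² sin²θ); with ω constant, a = ω²·d²x/dθ².
d²x/dθ² = −r cosθ − r²(cos2θ)/√u − r⁴ sin²2θ/(4u^{3/2}),  u = L² − r² sin²θ = 0.0200561 m².
Substituting r = 0.0569 m, L = 0.1445 m, θ = 30.3°: d²x/dθ² = -0.06105 m.
a = ω²·d²x/dθ² = (387.5)²·(-0.06105) = -9165.3 m/s²;  |a| = 9165.3 m/s².

9170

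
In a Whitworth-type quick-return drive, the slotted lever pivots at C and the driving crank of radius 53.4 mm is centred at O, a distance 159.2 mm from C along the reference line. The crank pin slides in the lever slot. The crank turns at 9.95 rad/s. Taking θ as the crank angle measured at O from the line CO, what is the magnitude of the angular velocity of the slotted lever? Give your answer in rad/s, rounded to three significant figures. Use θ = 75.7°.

1.52

ω = 9.95 rad/s
Crank pin A relative to C: A = (d + r cosθ, r sinθ); lever angle φ = atan2(r sinθ, d + r cosθ).
Differentiating tanφ: φ̇ = rω(d cosθ + r)/(d² + r² + 2dr cosθ).
d² + r² + 2dr cosθ = |CA|² = 0.0323958 m²;  d cosθ + r = +0.092722 m.
|ω_lever| = |0.0534·9.95·+0.092722| / 0.0323958 = 1.5208 rad/s.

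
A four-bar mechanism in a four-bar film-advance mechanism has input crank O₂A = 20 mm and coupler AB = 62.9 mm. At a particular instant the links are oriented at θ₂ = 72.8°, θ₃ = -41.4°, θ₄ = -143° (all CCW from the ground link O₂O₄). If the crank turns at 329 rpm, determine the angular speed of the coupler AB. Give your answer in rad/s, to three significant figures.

6.54

ω₂ = 34.45 rad/s (from 329 rpm).
Differentiating the loop-closure r₂e^{iθ₂}+r₃e^{iθ₃}=r₁+r₄e^{iθ₄} gives r₂ω₂e^{iθ₂}+r₃ω₃e^{iθ₃}=r₄ω₄e^{iθ₄}.
Eliminating the other unknown: ω₃ = r₂ω₂ sin(θ₄−θ₂) / [r₃ sin(θ₃−θ₄)].
Numerator sine = +0.58496; denominator sine = +0.97958.
Result = 0.02·34.45·(+0.58496) / (0.0629·(+0.97958)) = +6.5417 rad/s; magnitude 6.5417 rad/s.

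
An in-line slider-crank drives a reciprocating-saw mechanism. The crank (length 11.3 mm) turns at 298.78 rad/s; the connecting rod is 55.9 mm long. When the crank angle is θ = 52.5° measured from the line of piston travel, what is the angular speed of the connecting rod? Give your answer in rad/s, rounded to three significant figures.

ω = 298.8 rad/s
The rod makes angle φ with the slider axis where L sinφ = r sinθ; differentiating, L cosφ·φ̇ = r ω cosθ.
L cosφ = √(L² − r² sin²θ) = 0.055176 m.
|ω_rod| = r ω |cosθ| / √(L² − r² sin²θ) = 0.0113·298.8·0.60876/0.055176 = 37.25 rad/s.

37.2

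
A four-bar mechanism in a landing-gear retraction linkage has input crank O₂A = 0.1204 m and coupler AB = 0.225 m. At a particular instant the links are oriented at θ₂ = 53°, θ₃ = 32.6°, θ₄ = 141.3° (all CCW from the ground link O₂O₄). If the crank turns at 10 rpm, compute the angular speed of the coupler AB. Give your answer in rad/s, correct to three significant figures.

ω₂ = 1.047 rad/s (from 10 rpm).
Differentiating the loop-closure r₂e^{iθ₂}+r₃e^{iθ₃}=r₁+r₄e^{iθ₄} gives r₂ω₂e^{iθ₂}+r₃ω₃e^{iθ₃}=r₄ω₄e^{iθ₄}.
Eliminating the other unknown: ω₃ = r₂ω₂ sin(θ₄−θ₂) / [r₃ sin(θ₃−θ₄)].
Numerator sine = +0.99956; denominator sine = -0.94721.
Result = 0.1204·1.047·(+0.99956) / (0.225·(-0.94721)) = -0.59134 rad/s; magnitude 0.59134 rad/s.

0.591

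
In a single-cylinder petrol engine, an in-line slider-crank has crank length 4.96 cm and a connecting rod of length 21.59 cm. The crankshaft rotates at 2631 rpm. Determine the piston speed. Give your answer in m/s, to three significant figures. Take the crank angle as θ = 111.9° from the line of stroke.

ω = 2π·2631/60 = 275.5 rad/s
For an in-line slider-crank, x = r cosθ + √(L² − r² sin²θ), so v = −rω sinθ·[1 + r cosθ/√(L² − r² sin²θ)].
With r = 0.0496 m, L = 0.2159 m, θ = 111.9°: √(L² − r² sin²θ) = 0.21094 m.
v = −0.0496·275.5·0.92784·[1 + 0.0496·-0.37299/0.21094] = -11.567 m/s.
|v| = 11.567 m/s.

11.6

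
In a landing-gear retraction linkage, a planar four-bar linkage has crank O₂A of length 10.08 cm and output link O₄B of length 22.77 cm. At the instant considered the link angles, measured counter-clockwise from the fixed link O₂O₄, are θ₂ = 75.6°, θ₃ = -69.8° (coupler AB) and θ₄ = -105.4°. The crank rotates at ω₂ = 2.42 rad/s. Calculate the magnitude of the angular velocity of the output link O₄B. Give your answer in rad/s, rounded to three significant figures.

1.05

ω₂ = 2.42 rad/s
Differentiating the loop-closure r₂e^{iθ₂}+r₃e^{iθ₃}=r₁+r₄e^{iθ₄} gives r₂ω₂e^{iθ₂}+r₃ω₃e^{iθ₃}=r₄ω₄e^{iθ₄}.
Eliminating the other unknown: ω₄ = r₂ω₂ sin(θ₂−θ₃) / [r₄ sin(θ₄−θ₃)].
Numerator sine = +0.56784; denominator sine = -0.58212.
Result = 0.1008·2.42·(+0.56784) / (0.2277·(-0.58212)) = -1.045 rad/s; magnitude 1.045 rad/s.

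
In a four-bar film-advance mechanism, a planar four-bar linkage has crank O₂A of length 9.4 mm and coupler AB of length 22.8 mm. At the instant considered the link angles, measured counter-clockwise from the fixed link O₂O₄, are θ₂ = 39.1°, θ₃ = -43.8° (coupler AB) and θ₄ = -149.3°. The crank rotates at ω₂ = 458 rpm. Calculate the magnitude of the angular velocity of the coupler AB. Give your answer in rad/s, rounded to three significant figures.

ω₂ = 47.96 rad/s (from 458 rpm).
Differentiating the loop-closure r₂e^{iθ₂}+r₃e^{iθ₃}=r₁+r₄e^{iθ₄} gives r₂ω₂e^{iθ₂}+r₃ω₃e^{iθ₃}=r₄ω₄e^{iθ₄}.
Eliminating the other unknown: ω₃ = r₂ω₂ sin(θ₄−θ₂) / [r₃ sin(θ₃−θ₄)].
Numerator sine = +0.14608; denominator sine = +0.96363.
Result = 0.0094·47.96·(+0.14608) / (0.0228·(+0.96363)) = +2.9976 rad/s; magnitude 2.9976 rad/s.

3.00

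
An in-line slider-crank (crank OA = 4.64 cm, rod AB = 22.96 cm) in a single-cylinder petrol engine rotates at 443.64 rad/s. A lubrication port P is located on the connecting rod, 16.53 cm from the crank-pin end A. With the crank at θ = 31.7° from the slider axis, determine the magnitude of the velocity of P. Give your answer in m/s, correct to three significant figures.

ω = 443.6 rad/s.  Crank-pin speed |V_A| = rω = 20.585 m/s, perpendicular to OA.
Rod angle: sinφ = −(r/L) sinθ ⇒ φ = -6.096°; ω_rod = −rω cosθ/√(L²−r²sin²θ) = -76.714 rad/s.
V_P = V_A + ω_rod × AP, with AP = 0.1653 m along the rod.
Components: V_Px = −rω sinθ − a·ω_rod·sinφ = -12.163 m/s;  V_Py = rω cosθ + a·ω_rod·cosφ = +4.9048 m/s.
|V_P| = √(V_Px² + V_Py²) = 13.115 m/s.

13.1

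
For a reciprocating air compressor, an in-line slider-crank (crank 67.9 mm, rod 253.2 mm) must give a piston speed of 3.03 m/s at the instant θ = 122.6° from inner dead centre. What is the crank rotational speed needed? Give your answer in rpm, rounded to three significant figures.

For an in-line slider-crank, |v_piston| = rω|sinθ|·[1 + r cosθ/√(L² − r² sin²θ)].
With r = 0.0679 m, L = 0.2532 m, θ = 122.6°: the bracketed kinematic factor |dx/dθ| = 0.048719 m.
ω = v/|dx/dθ| = 3.03/0.048719 = 62.194 rad/s.
N = 60ω/(2π) = 593.91 rpm.

594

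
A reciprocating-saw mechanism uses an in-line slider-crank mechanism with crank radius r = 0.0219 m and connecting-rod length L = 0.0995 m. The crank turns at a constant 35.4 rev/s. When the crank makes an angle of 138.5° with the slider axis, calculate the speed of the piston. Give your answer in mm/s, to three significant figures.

2690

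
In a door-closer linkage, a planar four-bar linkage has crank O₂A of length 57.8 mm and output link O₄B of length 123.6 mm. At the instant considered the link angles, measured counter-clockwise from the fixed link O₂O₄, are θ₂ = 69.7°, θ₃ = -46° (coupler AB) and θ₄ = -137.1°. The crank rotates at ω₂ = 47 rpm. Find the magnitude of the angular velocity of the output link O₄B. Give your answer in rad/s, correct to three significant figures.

2.07

ω₂ = 4.922 rad/s (from 47 rpm).
Differentiating the loop-closure r₂e^{iθ₂}+r₃e^{iθ₃}=r₁+r₄e^{iθ₄} gives r₂ω₂e^{iθ₂}+r₃ω₃e^{iθ₃}=r₄ω₄e^{iθ₄}.
Eliminating the other unknown: ω₄ = r₂ω₂ sin(θ₂−θ₃) / [r₄ sin(θ₄−θ₃)].
Numerator sine = +0.90108; denominator sine = -0.99982.
Result = 0.0578·4.922·(+0.90108) / (0.1236·(-0.99982)) = -2.0743 rad/s; magnitude 2.0743 rad/s.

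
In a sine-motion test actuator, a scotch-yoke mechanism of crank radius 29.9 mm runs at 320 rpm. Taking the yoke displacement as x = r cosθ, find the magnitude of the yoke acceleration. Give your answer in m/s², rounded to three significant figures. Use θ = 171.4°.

33.2

ω = 33.51 rad/s (from 320 rpm).
x = r cosθ ⇒ ẍ = −rω² cosθ (ω constant).
|a| = rω²|cosθ| = 0.0299·(33.51)²·|cos 171.4°| = 33.198 m/s².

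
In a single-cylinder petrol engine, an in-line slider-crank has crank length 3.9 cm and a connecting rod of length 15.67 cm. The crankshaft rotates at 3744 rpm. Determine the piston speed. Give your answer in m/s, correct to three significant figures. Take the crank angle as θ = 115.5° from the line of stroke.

ω = 2π·3744/60 = 392.1 rad/s
For an in-line slider-crank, x = r cosθ + √(L² − r² sin²θ), so v = −rω sinθ·[1 + r cosθ/√(L² − r² sin²θ)].
With r = 0.039 m, L = 0.1567 m, θ = 115.5°: √(L² − r² sin²θ) = 0.1527 m.
v = −0.039·392.1·0.90259·[1 + 0.039·-0.43051/0.1527] = -12.284 m/s.
|v| = 12.284 m/s.

12.3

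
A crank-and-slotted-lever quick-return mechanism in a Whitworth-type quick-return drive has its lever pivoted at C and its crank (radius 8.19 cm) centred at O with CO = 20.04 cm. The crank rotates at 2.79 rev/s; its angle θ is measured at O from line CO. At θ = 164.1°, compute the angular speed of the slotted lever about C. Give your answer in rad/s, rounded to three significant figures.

ω = 17.53 rad/s (from 2.79 rev/s).
Crank pin A relative to C: A = (d + r cosθ, r sinθ); lever angle φ = atan2(r sinθ, d + r cosθ).
Differentiating tanφ: φ̇ = rω(d cosθ + r)/(d² + r² + 2dr cosθ).
d² + r² + 2dr cosθ = |CA|² = 0.0152981 m²;  d cosθ + r = -0.11083 m.
|ω_lever| = |0.0819·17.53·-0.11083| / 0.0152981 = 10.402 rad/s.

10.4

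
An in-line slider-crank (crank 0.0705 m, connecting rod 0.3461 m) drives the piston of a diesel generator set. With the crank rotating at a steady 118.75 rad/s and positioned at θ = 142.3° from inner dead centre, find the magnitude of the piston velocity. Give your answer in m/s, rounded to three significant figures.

4.29

ω = 118.8 rad/s
For an in-line slider-crank, x = r cosθ + √(L² − r² sin²θ), so v = −rω sinθ·[1 + r cosθ/√(L² − r² sin²θ)].
With r = 0.0705 m, L = 0.3461 m, θ = 142.3°: √(L² − r² sin²θ) = 0.3434 m.
v = −0.0705·118.8·0.61153·[1 + 0.0705·-0.79122/0.3434] = -4.288 m/s.
|v| = 4.288 m/s.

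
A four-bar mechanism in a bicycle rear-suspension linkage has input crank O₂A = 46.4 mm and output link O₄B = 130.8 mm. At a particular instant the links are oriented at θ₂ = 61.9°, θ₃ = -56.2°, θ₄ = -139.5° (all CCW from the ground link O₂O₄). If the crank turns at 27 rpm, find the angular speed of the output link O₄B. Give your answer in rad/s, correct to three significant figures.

0.891

ω₂ = 2.827 rad/s (from 27 rpm).
Differentiating the loop-closure r₂e^{iθ₂}+r₃e^{iθ₃}=r₁+r₄e^{iθ₄} gives r₂ω₂e^{iθ₂}+r₃ω₃e^{iθ₃}=r₄ω₄e^{iθ₄}.
Eliminating the other unknown: ω₄ = r₂ω₂ sin(θ₂−θ₃) / [r₄ sin(θ₄−θ₃)].
Numerator sine = +0.88213; denominator sine = -0.99317.
Result = 0.0464·2.827·(+0.88213) / (0.1308·(-0.99317)) = -0.89086 rad/s; magnitude 0.89086 rad/s.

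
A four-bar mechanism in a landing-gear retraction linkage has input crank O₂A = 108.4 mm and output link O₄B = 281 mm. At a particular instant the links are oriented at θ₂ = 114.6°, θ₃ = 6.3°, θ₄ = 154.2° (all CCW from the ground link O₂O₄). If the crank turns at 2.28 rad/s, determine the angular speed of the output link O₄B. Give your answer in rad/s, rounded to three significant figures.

1.57

ω₂ = 2.28 rad/s
Differentiating the loop-closure r₂e^{iθ₂}+r₃e^{iθ₃}=r₁+r₄e^{iθ₄} gives r₂ω₂e^{iθ₂}+r₃ω₃e^{iθ₃}=r₄ω₄e^{iθ₄}.
Eliminating the other unknown: ω₄ = r₂ω₂ sin(θ₂−θ₃) / [r₄ sin(θ₄−θ₃)].
Numerator sine = +0.94943; denominator sine = +0.53140.
Result = 0.1084·2.28·(+0.94943) / (0.281·(+0.53140)) = +1.5714 rad/s; magnitude 1.5714 rad/s.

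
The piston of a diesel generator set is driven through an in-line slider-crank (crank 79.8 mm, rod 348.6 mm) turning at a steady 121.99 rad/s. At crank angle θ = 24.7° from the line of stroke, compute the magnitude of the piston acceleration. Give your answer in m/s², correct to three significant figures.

1260

ω = 122 rad/s
x(θ) = r cosθ + √(L² − r² sin²θ); with ω constant, a = ω²·d²x/dθ².
d²x/dθ² = −r cosθ − r²(cos2θ)/√u − r⁴ sin²2θ/(4u^{3/2}),  u = L² − r² sin²θ = 0.12041 m².
Substituting r = 0.0798 m, L = 0.3486 m, θ = 24.7°: d²x/dθ² = -0.084582 m.
a = ω²·d²x/dθ² = (122)²·(-0.084582) = -1258.7 m/s²;  |a| = 1258.7 m/s².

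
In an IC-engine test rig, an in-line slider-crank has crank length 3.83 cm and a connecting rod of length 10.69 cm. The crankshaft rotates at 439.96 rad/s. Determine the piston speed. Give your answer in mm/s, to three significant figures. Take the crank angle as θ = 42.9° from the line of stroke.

14600

ω = 440 rad/s
For an in-line slider-crank, x = r cosθ + √(L² − r² sin²θ), so v = −rω sinθ·[1 + r cosθ/√(L² − r² sin²θ)].
With r = 0.0383 m, L = 0.1069 m, θ = 42.9°: √(L² − r² sin²θ) = 0.10367 m.
v = −0.0383·440·0.68072·[1 + 0.0383·0.73254/0.10367] = -14.575 m/s.
|v| = 14.575 m/s = 14575 mm/s.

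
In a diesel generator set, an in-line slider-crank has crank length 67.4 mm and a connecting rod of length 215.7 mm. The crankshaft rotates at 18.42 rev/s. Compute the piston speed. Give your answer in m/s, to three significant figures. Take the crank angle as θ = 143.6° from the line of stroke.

3.44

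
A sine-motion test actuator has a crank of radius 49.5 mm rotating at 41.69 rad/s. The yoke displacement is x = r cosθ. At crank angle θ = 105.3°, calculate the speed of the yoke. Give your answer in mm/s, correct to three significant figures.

ω = 41.69 rad/s
x = r cosθ ⇒ ẋ = −rω sinθ.
|v| = rω|sinθ| = 0.0495·41.69·|sin 105.3°| = 1.9905 m/s = 1990.5 mm/s.

1990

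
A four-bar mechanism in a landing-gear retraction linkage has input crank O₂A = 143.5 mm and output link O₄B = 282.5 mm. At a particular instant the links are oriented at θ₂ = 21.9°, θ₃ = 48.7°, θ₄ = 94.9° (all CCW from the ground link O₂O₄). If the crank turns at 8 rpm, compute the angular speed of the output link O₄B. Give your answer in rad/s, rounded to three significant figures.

ω₂ = 0.8378 rad/s (from 8 rpm).
Differentiating the loop-closure r₂e^{iθ₂}+r₃e^{iθ₃}=r₁+r₄e^{iθ₄} gives r₂ω₂e^{iθ₂}+r₃ω₃e^{iθ₃}=r₄ω₄e^{iθ₄}.
Eliminating the other unknown: ω₄ = r₂ω₂ sin(θ₂−θ₃) / [r₄ sin(θ₄−θ₃)].
Numerator sine = -0.45088; denominator sine = +0.72176.
Result = 0.1435·0.8378·(-0.45088) / (0.2825·(+0.72176)) = -0.26584 rad/s; magnitude 0.26584 rad/s.

0.266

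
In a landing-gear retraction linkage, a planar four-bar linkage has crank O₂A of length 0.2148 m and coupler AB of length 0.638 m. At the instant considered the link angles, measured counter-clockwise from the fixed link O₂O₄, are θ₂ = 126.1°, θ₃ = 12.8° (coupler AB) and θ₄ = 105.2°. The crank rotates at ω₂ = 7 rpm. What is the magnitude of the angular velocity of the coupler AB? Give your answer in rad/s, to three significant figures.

ω₂ = 0.733 rad/s (from 7 rpm).
Differentiating the loop-closure r₂e^{iθ₂}+r₃e^{iθ₃}=r₁+r₄e^{iθ₄} gives r₂ω₂e^{iθ₂}+r₃ω₃e^{iθ₃}=r₄ω₄e^{iθ₄}.
Eliminating the other unknown: ω₃ = r₂ω₂ sin(θ₄−θ₂) / [r₃ sin(θ₃−θ₄)].
Numerator sine = -0.35674; denominator sine = -0.99912.
Result = 0.2148·0.733·(-0.35674) / (0.638·(-0.99912)) = +0.088119 rad/s; magnitude 0.088119 rad/s.

0.0881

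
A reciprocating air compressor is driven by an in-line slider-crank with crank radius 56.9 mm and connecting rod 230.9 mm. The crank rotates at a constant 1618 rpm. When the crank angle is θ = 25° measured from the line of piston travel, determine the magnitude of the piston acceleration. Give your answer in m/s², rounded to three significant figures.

1740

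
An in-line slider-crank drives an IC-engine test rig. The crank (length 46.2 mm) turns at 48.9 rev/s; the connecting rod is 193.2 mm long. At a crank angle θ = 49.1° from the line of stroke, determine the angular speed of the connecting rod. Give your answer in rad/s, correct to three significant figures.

ω = 307.2 rad/s (converted from 48.9 rev/s).
The rod makes angle φ with the slider axis where L sinφ = r sinθ; differentiating, L cosφ·φ̇ = r ω cosθ.
L cosφ = √(L² − r² sin²θ) = 0.19002 m.
|ω_rod| = r ω |cosθ| / √(L² − r² sin²θ) = 0.0462·307.2·0.65474/0.19002 = 48.911 rad/s.

48.9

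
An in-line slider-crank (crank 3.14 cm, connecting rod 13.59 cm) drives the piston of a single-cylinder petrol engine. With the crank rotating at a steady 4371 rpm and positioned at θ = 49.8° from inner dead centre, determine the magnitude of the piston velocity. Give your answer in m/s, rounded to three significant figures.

12.6

ω = 2π·4371/60 = 457.7 rad/s
For an in-line slider-crank, x = r cosθ + √(L² − r² sin²θ), so v = −rω sinθ·[1 + r cosθ/√(L² − r² sin²θ)].
With r = 0.0314 m, L = 0.1359 m, θ = 49.8°: √(L² − r² sin²θ) = 0.13377 m.
v = −0.0314·457.7·0.76380·[1 + 0.0314·0.64546/0.13377] = -12.641 m/s.
|v| = 12.641 m/s.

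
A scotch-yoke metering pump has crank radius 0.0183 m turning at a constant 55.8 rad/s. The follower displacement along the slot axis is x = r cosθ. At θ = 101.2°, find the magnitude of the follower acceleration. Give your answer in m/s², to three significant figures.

ω = 55.8 rad/s
x = r cosθ ⇒ ẍ = −rω² cosθ (ω constant).
|a| = rω²|cosθ| = 0.0183·(55.8)²·|cos 101.2°| = 11.067 m/s².

11.1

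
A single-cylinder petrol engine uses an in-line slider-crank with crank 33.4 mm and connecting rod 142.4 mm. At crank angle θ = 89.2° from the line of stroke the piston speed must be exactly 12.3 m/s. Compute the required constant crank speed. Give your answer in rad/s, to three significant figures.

For an in-line slider-crank, |v_piston| = rω|sinθ|·[1 + r cosθ/√(L² − r² sin²θ)].
With r = 0.0334 m, L = 0.1424 m, θ = 89.2°: the bracketed kinematic factor |dx/dθ| = 0.033509 m.
ω = v/|dx/dθ| = 12.3/0.033509 = 367.06 rad/s.

367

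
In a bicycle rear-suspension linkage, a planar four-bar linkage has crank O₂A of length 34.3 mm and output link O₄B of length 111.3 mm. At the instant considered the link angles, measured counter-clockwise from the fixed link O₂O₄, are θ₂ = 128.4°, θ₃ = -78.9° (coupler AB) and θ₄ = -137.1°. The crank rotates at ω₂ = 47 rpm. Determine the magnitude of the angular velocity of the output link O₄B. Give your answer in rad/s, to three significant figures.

0.819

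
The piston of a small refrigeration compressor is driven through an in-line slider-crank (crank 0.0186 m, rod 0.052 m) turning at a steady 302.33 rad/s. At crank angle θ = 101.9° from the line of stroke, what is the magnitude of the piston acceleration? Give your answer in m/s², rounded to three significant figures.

ω = 302.3 rad/s
x(θ) = r cosθ + √(L² − r² sin²θ); with ω constant, a = ω²·d²x/dθ².
d²x/dθ² = −r cosθ − r²(cos2θ)/√u − r⁴ sin²2θ/(4u^{3/2}),  u = L² − r² sin²θ = 0.00237275 m².
Substituting r = 0.0186 m, L = 0.052 m, θ = 101.9°: d²x/dθ² = +0.010292 m.
a = ω²·d²x/dθ² = (302.3)²·(+0.010292) = +940.68 m/s²;  |a| = 940.68 m/s².

941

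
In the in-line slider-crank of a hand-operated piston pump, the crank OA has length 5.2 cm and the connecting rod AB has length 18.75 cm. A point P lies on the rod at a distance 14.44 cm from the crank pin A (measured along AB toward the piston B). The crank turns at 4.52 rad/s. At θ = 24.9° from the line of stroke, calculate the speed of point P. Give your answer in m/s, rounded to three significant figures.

ω = 4.52 rad/s.  Crank-pin speed |V_A| = rω = 0.23504 m/s, perpendicular to OA.
Rod angle: sinφ = −(r/L) sinθ ⇒ φ = -6.706°; ω_rod = −rω cosθ/√(L²−r²sin²θ) = -1.1449 rad/s.
V_P = V_A + ω_rod × AP, with AP = 0.1444 m along the rod.
Components: V_Px = −rω sinθ − a·ω_rod·sinφ = -0.11826 m/s;  V_Py = rω cosθ + a·ω_rod·cosφ = +0.049006 m/s.
|V_P| = √(V_Px² + V_Py²) = 0.12802 m/s.

0.128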